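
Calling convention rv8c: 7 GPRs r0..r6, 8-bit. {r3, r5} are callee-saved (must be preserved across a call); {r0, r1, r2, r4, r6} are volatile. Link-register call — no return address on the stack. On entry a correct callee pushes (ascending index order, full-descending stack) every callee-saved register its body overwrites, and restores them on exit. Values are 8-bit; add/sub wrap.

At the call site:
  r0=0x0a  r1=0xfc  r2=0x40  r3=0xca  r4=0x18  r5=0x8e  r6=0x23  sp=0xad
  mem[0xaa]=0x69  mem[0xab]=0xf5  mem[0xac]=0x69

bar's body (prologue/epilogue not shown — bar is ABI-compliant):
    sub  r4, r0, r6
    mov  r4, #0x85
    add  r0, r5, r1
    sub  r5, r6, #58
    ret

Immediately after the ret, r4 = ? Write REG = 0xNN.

prologue: push r5 -> mem[0xac]=0x8e, sp=0xac
body[0] sub  r4, r0, r6 -> r4=0xe7
body[1] mov  r4, #0x85 -> r4=0x85
body[2] add  r0, r5, r1 -> r0=0x8a
body[3] sub  r5, r6, #58 -> r5=0xe9
epilogue: pop r5=0x8e, sp=0xad
r4 is caller-saved -> body value

REG = 0x85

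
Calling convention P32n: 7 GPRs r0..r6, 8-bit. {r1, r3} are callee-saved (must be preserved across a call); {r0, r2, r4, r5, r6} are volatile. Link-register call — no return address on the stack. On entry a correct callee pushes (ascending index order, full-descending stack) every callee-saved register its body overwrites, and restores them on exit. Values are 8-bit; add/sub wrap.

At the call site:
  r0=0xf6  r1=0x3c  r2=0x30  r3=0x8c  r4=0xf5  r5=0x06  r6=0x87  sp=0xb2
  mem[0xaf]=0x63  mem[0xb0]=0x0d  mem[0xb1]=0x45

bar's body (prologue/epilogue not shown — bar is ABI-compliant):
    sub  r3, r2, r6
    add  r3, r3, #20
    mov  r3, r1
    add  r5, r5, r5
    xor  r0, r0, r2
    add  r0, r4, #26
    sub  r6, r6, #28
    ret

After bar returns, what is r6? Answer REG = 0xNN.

prologue: push r3 → mem[0xb1]=0x8c, sp=0xb1
body[0] sub  r3, r2, r6 → r3=0xa9
body[1] add  r3, r3, #20 → r3=0xbd
body[2] mov  r3, r1 → r3=0x3c
body[3] add  r5, r5, r5 → r5=0x0c
body[4] xor  r0, r0, r2 → r0=0xc6
body[5] add  r0, r4, #26 → r0=0x0f
body[6] sub  r6, r6, #28 → r6=0x6b
epilogue: pop r3=0x8c, sp=0xb2
r6 is caller-saved → body value

REG = 0x6b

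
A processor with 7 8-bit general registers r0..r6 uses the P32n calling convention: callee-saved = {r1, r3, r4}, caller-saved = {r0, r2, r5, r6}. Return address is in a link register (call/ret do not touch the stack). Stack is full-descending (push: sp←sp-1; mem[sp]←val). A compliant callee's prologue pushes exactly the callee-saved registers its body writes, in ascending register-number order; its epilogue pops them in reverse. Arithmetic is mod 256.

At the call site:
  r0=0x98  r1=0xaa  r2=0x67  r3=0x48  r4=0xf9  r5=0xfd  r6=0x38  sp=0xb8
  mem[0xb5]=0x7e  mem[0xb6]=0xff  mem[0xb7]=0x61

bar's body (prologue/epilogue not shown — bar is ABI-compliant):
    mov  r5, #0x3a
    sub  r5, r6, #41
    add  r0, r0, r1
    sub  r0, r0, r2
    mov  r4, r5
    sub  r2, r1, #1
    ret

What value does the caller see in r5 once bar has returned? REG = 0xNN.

REG = 0x0f

prologue: push r4 -> mem[0xb7]=0xf9, sp=0xb7
body[0] mov  r5, #0x3a -> r5=0x3a
body[1] sub  r5, r6, #41 -> r5=0x0f
body[2] add  r0, r0, r1 -> r0=0x42
body[3] sub  r0, r0, r2 -> r0=0xdb
body[4] mov  r4, r5 -> r4=0x0f
body[5] sub  r2, r1, #1 -> r2=0xa9
epilogue: pop r4=0xf9, sp=0xb8
r5 is caller-saved -> body value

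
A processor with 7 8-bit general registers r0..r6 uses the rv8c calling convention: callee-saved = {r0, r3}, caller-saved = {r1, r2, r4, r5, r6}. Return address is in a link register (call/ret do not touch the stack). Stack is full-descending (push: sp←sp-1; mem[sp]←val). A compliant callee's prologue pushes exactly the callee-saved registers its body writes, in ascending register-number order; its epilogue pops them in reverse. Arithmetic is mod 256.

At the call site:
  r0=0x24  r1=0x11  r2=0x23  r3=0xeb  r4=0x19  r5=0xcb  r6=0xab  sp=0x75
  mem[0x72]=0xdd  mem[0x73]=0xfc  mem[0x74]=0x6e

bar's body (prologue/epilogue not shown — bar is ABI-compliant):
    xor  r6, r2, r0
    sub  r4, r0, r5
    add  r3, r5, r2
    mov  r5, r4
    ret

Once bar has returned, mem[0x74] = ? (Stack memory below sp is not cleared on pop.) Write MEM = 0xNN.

prologue: push r3 → mem[0x74]=0xeb, sp=0x74
body[0] xor  r6, r2, r0 → r6=0x07
body[1] sub  r4, r0, r5 → r4=0x59
body[2] add  r3, r5, r2 → r3=0xee
body[3] mov  r5, r4 → r5=0x59
epilogue: pop r3=0xeb, sp=0x75
prologue pushed ['r3'] at ['0x74']

MEM = 0xeb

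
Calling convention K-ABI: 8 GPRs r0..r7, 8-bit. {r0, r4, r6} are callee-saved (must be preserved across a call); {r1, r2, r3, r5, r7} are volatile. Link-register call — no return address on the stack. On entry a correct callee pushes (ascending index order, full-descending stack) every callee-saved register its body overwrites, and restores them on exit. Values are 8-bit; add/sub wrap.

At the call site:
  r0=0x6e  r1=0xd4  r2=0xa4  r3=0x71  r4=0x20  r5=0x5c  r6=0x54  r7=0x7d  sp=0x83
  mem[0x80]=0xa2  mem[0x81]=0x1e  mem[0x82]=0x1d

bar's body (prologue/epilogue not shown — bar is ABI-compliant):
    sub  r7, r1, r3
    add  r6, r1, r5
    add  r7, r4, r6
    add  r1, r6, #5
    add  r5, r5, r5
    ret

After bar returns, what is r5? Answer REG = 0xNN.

REG = 0xb8

prologue: push r6 -> mem[0x82]=0x54, sp=0x82
body[0] sub  r7, r1, r3 -> r7=0x63
body[1] add  r6, r1, r5 -> r6=0x30
body[2] add  r7, r4, r6 -> r7=0x50
body[3] add  r1, r6, #5 -> r1=0x35
body[4] add  r5, r5, r5 -> r5=0xb8
epilogue: pop r6=0x54, sp=0x83
r5 is caller-saved -> body value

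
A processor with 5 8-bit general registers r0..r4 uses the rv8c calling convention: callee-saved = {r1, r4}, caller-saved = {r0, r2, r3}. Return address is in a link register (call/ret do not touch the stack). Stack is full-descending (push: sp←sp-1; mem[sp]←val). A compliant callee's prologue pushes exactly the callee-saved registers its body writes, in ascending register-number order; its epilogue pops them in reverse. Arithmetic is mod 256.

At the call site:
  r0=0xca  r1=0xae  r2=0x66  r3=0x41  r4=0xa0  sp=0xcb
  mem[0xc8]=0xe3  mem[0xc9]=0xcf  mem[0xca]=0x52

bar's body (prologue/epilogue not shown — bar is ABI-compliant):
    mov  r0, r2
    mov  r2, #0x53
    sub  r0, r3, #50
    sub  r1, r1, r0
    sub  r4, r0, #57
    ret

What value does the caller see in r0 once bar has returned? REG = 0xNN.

REG = 0x0f

prologue: push r1 -> mem[0xca]=0xae, sp=0xca
prologue: push r4 -> mem[0xc9]=0xa0, sp=0xc9
body[0] mov  r0, r2 -> r0=0x66
body[1] mov  r2, #0x53 -> r2=0x53
body[2] sub  r0, r3, #50 -> r0=0x0f
body[3] sub  r1, r1, r0 -> r1=0x9f
body[4] sub  r4, r0, #57 -> r4=0xd6
epilogue: pop r4=0xa0, sp=0xca
epilogue: pop r1=0xae, sp=0xcb
r0 is caller-saved -> body value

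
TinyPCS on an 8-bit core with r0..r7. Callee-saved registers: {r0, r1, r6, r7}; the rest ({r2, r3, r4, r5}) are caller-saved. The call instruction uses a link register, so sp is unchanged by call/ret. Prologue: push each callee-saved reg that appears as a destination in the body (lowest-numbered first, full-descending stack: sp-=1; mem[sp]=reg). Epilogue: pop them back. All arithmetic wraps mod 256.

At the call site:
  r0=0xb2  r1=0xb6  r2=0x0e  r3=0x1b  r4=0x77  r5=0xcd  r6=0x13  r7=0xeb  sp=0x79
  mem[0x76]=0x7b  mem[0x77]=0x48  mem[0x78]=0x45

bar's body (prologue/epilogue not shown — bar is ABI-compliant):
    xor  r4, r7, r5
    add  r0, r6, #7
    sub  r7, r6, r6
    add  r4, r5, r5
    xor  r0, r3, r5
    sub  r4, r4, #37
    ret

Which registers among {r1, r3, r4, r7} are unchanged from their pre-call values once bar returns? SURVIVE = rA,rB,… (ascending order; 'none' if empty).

SURVIVE = r1,r3,r7

prologue: push r0 -> mem[0x78]=0xb2, sp=0x78
prologue: push r7 -> mem[0x77]=0xeb, sp=0x77
body[0] xor  r4, r7, r5 -> r4=0x26
body[1] add  r0, r6, #7 -> r0=0x1a
body[2] sub  r7, r6, r6 -> r7=0x00
body[3] add  r4, r5, r5 -> r4=0x9a
body[4] xor  r0, r3, r5 -> r0=0xd6
body[5] sub  r4, r4, #37 -> r4=0x75
epilogue: pop r7=0xeb, sp=0x78
epilogue: pop r0=0xb2, sp=0x79
r1: callee-saved, written=False
r3: caller-saved, written=False
r4: caller-saved, written=True
r7: callee-saved, written=True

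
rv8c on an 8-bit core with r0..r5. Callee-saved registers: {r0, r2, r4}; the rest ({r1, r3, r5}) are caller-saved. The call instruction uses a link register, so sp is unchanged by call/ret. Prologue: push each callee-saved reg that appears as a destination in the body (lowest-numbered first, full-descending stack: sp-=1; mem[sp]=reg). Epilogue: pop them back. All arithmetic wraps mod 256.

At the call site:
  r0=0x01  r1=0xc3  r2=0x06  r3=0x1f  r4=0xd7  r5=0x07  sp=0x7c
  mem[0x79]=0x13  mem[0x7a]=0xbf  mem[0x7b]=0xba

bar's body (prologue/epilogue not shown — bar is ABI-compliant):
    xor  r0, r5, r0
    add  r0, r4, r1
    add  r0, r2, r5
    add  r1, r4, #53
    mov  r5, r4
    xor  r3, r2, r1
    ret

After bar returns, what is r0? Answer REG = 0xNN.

REG = 0x01

prologue: push r0 → mem[0x7b]=0x01, sp=0x7b
body[0] xor  r0, r5, r0 → r0=0x06
body[1] add  r0, r4, r1 → r0=0x9a
body[2] add  r0, r2, r5 → r0=0x0d
body[3] add  r1, r4, #53 → r1=0x0c
body[4] mov  r5, r4 → r5=0xd7
body[5] xor  r3, r2, r1 → r3=0x0a
epilogue: pop r0=0x01, sp=0x7c
r0 is callee-saved → restored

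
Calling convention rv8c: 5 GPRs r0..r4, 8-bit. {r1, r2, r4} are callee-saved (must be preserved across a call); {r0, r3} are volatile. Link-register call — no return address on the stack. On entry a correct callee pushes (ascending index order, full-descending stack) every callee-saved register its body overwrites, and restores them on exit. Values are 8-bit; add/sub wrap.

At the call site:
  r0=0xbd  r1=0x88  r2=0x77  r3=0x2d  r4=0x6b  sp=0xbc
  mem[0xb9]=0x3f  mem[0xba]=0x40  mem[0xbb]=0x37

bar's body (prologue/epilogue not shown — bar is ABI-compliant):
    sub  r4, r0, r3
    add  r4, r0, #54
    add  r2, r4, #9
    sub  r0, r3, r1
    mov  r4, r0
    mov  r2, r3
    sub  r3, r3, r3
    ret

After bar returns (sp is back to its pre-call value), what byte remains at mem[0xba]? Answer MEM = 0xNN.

MEM = 0x6b

prologue: push r2 -> mem[0xbb]=0x77, sp=0xbb
prologue: push r4 -> mem[0xba]=0x6b, sp=0xba
body[0] sub  r4, r0, r3 -> r4=0x90
body[1] add  r4, r0, #54 -> r4=0xf3
body[2] add  r2, r4, #9 -> r2=0xfc
body[3] sub  r0, r3, r1 -> r0=0xa5
body[4] mov  r4, r0 -> r4=0xa5
body[5] mov  r2, r3 -> r2=0x2d
body[6] sub  r3, r3, r3 -> r3=0x00
epilogue: pop r4=0x6b, sp=0xbb
epilogue: pop r2=0x77, sp=0xbc
prologue pushed ['r2', 'r4'] at ['0xbb', '0xba']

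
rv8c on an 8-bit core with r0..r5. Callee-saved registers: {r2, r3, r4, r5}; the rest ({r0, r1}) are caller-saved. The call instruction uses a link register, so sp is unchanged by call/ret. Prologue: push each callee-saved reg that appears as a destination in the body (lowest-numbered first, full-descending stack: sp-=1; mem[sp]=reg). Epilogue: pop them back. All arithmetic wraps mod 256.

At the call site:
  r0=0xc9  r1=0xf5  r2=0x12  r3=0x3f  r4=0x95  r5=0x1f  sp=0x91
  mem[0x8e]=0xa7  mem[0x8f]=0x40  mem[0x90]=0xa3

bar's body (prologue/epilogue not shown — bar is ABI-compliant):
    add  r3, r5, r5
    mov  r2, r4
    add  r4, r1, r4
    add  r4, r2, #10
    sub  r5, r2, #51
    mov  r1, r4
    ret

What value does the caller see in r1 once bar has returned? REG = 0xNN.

prologue: push r2 → mem[0x90]=0x12, sp=0x90
prologue: push r3 → mem[0x8f]=0x3f, sp=0x8f
prologue: push r4 → mem[0x8e]=0x95, sp=0x8e
prologue: push r5 → mem[0x8d]=0x1f, sp=0x8d
body[0] add  r3, r5, r5 → r3=0x3e
body[1] mov  r2, r4 → r2=0x95
body[2] add  r4, r1, r4 → r4=0x8a
body[3] add  r4, r2, #10 → r4=0x9f
body[4] sub  r5, r2, #51 → r5=0x62
body[5] mov  r1, r4 → r1=0x9f
epilogue: pop r5=0x1f, sp=0x8e
epilogue: pop r4=0x95, sp=0x8f
epilogue: pop r3=0x3f, sp=0x90
epilogue: pop r2=0x12, sp=0x91
r1 is caller-saved → body value

REG = 0x9f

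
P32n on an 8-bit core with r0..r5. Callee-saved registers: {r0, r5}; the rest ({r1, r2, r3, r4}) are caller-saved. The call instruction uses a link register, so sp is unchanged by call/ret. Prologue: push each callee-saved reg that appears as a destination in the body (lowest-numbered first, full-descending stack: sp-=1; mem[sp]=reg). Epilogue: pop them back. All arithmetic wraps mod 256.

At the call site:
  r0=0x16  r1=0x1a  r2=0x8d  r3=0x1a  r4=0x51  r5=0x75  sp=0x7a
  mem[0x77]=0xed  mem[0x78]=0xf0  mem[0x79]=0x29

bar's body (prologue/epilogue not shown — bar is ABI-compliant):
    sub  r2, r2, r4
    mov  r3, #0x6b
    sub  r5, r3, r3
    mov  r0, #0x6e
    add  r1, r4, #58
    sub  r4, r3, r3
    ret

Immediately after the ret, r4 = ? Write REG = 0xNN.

REG = 0x00

prologue: push r0 -> mem[0x79]=0x16, sp=0x79
prologue: push r5 -> mem[0x78]=0x75, sp=0x78
body[0] sub  r2, r2, r4 -> r2=0x3c
body[1] mov  r3, #0x6b -> r3=0x6b
body[2] sub  r5, r3, r3 -> r5=0x00
body[3] mov  r0, #0x6e -> r0=0x6e
body[4] add  r1, r4, #58 -> r1=0x8b
body[5] sub  r4, r3, r3 -> r4=0x00
epilogue: pop r5=0x75, sp=0x79
epilogue: pop r0=0x16, sp=0x7a
r4 is caller-saved -> body value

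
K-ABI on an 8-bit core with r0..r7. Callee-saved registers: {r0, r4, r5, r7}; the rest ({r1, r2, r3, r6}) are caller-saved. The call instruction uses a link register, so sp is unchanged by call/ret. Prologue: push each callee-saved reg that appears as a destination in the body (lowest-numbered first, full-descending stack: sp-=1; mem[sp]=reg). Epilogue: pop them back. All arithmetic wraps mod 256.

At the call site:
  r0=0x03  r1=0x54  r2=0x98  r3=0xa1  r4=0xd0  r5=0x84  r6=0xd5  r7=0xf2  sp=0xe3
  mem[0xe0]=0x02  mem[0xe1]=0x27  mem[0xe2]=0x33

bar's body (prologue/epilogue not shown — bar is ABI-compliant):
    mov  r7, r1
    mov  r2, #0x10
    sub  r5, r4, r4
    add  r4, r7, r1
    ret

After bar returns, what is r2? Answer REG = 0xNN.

prologue: push r4 → mem[0xe2]=0xd0, sp=0xe2
prologue: push r5 → mem[0xe1]=0x84, sp=0xe1
prologue: push r7 → mem[0xe0]=0xf2, sp=0xe0
body[0] mov  r7, r1 → r7=0x54
body[1] mov  r2, #0x10 → r2=0x10
body[2] sub  r5, r4, r4 → r5=0x00
body[3] add  r4, r7, r1 → r4=0xa8
epilogue: pop r7=0xf2, sp=0xe1
epilogue: pop r5=0x84, sp=0xe2
epilogue: pop r4=0xd0, sp=0xe3
r2 is caller-saved → body value

REG = 0x10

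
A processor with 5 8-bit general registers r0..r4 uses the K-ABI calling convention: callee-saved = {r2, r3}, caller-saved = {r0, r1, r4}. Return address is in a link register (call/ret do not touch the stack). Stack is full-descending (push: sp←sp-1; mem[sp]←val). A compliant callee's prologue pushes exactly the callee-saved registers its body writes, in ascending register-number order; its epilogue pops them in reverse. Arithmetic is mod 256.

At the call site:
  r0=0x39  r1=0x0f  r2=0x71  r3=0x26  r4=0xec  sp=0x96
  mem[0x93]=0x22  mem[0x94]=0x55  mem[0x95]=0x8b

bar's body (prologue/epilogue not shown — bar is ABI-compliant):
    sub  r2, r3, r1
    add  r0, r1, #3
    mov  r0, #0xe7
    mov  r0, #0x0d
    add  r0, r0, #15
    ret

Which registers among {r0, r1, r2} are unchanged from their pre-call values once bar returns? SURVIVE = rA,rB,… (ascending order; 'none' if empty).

SURVIVE = r1,r2

prologue: push r2 → mem[0x95]=0x71, sp=0x95
body[0] sub  r2, r3, r1 → r2=0x17
body[1] add  r0, r1, #3 → r0=0x12
body[2] mov  r0, #0xe7 → r0=0xe7
body[3] mov  r0, #0x0d → r0=0x0d
body[4] add  r0, r0, #15 → r0=0x1c
epilogue: pop r2=0x71, sp=0x96
r0: caller-saved, written=True
r1: caller-saved, written=False
r2: callee-saved, written=True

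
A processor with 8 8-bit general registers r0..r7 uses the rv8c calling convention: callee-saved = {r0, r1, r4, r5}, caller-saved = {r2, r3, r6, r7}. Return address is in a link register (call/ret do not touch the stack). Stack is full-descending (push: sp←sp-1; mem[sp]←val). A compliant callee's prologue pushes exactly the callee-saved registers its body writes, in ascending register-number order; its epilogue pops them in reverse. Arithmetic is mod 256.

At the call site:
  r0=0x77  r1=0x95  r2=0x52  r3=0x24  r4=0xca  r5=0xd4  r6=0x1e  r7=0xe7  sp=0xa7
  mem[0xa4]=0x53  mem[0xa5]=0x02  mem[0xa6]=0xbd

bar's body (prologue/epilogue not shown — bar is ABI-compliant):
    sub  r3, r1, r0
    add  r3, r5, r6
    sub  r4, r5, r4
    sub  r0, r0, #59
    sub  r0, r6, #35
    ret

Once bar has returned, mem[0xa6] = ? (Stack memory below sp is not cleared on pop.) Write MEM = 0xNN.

MEM = 0x77

prologue: push r0 → mem[0xa6]=0x77, sp=0xa6
prologue: push r4 → mem[0xa5]=0xca, sp=0xa5
body[0] sub  r3, r1, r0 → r3=0x1e
body[1] add  r3, r5, r6 → r3=0xf2
body[2] sub  r4, r5, r4 → r4=0x0a
body[3] sub  r0, r0, #59 → r0=0x3c
body[4] sub  r0, r6, #35 → r0=0xfb
epilogue: pop r4=0xca, sp=0xa6
epilogue: pop r0=0x77, sp=0xa7
prologue pushed ['r0', 'r4'] at ['0xa6', '0xa5']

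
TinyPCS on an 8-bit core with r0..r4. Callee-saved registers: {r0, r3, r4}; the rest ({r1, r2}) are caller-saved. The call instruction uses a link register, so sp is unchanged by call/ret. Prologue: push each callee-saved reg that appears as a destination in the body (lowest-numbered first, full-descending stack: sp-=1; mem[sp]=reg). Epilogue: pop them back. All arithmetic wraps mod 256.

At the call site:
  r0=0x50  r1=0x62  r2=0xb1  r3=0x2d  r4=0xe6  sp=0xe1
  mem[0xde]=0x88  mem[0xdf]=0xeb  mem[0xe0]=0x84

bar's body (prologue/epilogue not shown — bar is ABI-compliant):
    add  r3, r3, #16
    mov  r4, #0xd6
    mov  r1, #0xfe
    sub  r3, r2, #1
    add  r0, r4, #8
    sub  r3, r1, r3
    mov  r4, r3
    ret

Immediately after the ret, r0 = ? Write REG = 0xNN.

REG = 0x50

prologue: push r0 -> mem[0xe0]=0x50, sp=0xe0
prologue: push r3 -> mem[0xdf]=0x2d, sp=0xdf
prologue: push r4 -> mem[0xde]=0xe6, sp=0xde
body[0] add  r3, r3, #16 -> r3=0x3d
body[1] mov  r4, #0xd6 -> r4=0xd6
body[2] mov  r1, #0xfe -> r1=0xfe
body[3] sub  r3, r2, #1 -> r3=0xb0
body[4] add  r0, r4, #8 -> r0=0xde
body[5] sub  r3, r1, r3 -> r3=0x4e
body[6] mov  r4, r3 -> r4=0x4e
epilogue: pop r4=0xe6, sp=0xdf
epilogue: pop r3=0x2d, sp=0xe0
epilogue: pop r0=0x50, sp=0xe1
r0 is callee-saved -> restored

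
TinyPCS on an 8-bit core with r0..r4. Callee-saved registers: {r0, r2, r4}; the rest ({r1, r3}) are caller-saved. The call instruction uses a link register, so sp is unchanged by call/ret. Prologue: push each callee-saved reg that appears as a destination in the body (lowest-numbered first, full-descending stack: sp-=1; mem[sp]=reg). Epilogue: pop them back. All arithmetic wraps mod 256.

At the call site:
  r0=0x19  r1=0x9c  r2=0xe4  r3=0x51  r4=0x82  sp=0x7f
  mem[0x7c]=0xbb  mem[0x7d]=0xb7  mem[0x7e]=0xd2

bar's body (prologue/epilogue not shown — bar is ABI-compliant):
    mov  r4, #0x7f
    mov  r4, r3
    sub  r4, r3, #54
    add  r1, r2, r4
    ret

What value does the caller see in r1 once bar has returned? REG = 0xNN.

prologue: push r4 → mem[0x7e]=0x82, sp=0x7e
body[0] mov  r4, #0x7f → r4=0x7f
body[1] mov  r4, r3 → r4=0x51
body[2] sub  r4, r3, #54 → r4=0x1b
body[3] add  r1, r2, r4 → r1=0xff
epilogue: pop r4=0x82, sp=0x7f
r1 is caller-saved → body value

REG = 0xff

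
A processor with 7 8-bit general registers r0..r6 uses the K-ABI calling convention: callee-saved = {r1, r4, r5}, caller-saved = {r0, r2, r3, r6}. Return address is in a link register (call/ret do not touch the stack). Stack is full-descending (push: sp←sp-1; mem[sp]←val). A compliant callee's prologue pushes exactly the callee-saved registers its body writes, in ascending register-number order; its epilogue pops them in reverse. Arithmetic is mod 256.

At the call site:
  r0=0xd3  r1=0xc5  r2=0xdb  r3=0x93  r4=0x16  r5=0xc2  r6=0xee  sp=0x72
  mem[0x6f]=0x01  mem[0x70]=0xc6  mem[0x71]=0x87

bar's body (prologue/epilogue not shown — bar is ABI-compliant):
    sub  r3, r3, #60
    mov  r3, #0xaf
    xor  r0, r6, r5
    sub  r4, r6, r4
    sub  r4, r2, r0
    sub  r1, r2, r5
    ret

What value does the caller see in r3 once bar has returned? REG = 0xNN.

REG = 0xaf

prologue: push r1 → mem[0x71]=0xc5, sp=0x71
prologue: push r4 → mem[0x70]=0x16, sp=0x70
body[0] sub  r3, r3, #60 → r3=0x57
body[1] mov  r3, #0xaf → r3=0xaf
body[2] xor  r0, r6, r5 → r0=0x2c
body[3] sub  r4, r6, r4 → r4=0xd8
body[4] sub  r4, r2, r0 → r4=0xaf
body[5] sub  r1, r2, r5 → r1=0x19
epilogue: pop r4=0x16, sp=0x71
epilogue: pop r1=0xc5, sp=0x72
r3 is caller-saved → body value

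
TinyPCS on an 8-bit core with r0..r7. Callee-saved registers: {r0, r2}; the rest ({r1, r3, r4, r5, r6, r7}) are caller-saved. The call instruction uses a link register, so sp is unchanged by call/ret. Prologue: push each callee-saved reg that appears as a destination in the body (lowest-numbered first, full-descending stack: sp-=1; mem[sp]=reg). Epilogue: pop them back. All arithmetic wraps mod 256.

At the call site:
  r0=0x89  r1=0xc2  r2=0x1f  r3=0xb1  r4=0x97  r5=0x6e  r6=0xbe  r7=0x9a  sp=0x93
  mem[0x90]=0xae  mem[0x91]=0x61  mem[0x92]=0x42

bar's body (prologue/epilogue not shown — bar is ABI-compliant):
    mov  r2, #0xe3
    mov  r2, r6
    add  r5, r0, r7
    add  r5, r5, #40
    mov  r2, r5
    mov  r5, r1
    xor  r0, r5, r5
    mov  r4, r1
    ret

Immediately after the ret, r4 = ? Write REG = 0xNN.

REG = 0xc2

prologue: push r0 → mem[0x92]=0x89, sp=0x92
prologue: push r2 → mem[0x91]=0x1f, sp=0x91
body[0] mov  r2, #0xe3 → r2=0xe3
body[1] mov  r2, r6 → r2=0xbe
body[2] add  r5, r0, r7 → r5=0x23
body[3] add  r5, r5, #40 → r5=0x4b
body[4] mov  r2, r5 → r2=0x4b
body[5] mov  r5, r1 → r5=0xc2
body[6] xor  r0, r5, r5 → r0=0x00
body[7] mov  r4, r1 → r4=0xc2
epilogue: pop r2=0x1f, sp=0x92
epilogue: pop r0=0x89, sp=0x93
r4 is caller-saved → body value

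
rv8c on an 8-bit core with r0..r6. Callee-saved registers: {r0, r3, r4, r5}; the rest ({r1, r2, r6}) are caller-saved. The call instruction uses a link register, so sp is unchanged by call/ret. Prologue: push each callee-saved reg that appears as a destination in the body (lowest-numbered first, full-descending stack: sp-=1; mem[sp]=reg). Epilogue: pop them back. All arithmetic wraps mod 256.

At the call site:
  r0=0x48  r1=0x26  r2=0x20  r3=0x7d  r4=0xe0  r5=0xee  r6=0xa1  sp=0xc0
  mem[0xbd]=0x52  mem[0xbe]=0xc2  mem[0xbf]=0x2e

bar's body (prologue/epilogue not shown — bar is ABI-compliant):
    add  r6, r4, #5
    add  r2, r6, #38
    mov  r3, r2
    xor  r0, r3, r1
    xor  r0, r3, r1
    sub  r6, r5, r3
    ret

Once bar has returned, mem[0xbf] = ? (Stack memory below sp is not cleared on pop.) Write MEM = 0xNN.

prologue: push r0 -> mem[0xbf]=0x48, sp=0xbf
prologue: push r3 -> mem[0xbe]=0x7d, sp=0xbe
body[0] add  r6, r4, #5 -> r6=0xe5
body[1] add  r2, r6, #38 -> r2=0x0b
body[2] mov  r3, r2 -> r3=0x0b
body[3] xor  r0, r3, r1 -> r0=0x2d
body[4] xor  r0, r3, r1 -> r0=0x2d
body[5] sub  r6, r5, r3 -> r6=0xe3
epilogue: pop r3=0x7d, sp=0xbf
epilogue: pop r0=0x48, sp=0xc0
prologue pushed ['r0', 'r3'] at ['0xbf', '0xbe']

MEM = 0x48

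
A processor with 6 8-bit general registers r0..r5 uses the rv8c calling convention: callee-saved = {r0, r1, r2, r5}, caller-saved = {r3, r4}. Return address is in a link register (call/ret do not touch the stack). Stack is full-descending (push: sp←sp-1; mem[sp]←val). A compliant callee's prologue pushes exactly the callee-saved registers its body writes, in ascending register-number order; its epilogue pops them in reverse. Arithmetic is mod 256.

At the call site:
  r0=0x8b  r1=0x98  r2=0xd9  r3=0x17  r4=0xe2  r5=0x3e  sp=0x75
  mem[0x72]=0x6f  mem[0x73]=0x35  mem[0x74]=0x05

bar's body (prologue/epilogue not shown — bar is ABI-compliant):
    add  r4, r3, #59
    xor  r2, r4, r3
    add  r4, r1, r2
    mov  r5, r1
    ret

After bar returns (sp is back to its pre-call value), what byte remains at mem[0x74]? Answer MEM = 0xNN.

prologue: push r2 → mem[0x74]=0xd9, sp=0x74
prologue: push r5 → mem[0x73]=0x3e, sp=0x73
body[0] add  r4, r3, #59 → r4=0x52
body[1] xor  r2, r4, r3 → r2=0x45
body[2] add  r4, r1, r2 → r4=0xdd
body[3] mov  r5, r1 → r5=0x98
epilogue: pop r5=0x3e, sp=0x74
epilogue: pop r2=0xd9, sp=0x75
prologue pushed ['r2', 'r5'] at ['0x74', '0x73']

MEM = 0xd9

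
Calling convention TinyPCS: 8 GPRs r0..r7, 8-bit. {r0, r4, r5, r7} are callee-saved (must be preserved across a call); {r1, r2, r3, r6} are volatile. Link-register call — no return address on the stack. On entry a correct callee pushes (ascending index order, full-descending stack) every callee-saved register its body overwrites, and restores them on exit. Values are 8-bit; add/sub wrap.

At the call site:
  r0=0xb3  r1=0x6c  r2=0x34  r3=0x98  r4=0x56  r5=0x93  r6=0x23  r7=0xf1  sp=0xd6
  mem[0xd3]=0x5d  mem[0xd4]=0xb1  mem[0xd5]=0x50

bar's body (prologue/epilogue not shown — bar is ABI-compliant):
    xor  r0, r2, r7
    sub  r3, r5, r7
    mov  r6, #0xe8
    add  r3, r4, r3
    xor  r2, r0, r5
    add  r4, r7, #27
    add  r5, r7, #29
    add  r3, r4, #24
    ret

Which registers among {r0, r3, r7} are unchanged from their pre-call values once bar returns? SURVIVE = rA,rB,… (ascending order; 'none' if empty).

prologue: push r0 → mem[0xd5]=0xb3, sp=0xd5
prologue: push r4 → mem[0xd4]=0x56, sp=0xd4
prologue: push r5 → mem[0xd3]=0x93, sp=0xd3
body[0] xor  r0, r2, r7 → r0=0xc5
body[1] sub  r3, r5, r7 → r3=0xa2
body[2] mov  r6, #0xe8 → r6=0xe8
body[3] add  r3, r4, r3 → r3=0xf8
body[4] xor  r2, r0, r5 → r2=0x56
body[5] add  r4, r7, #27 → r4=0x0c
body[6] add  r5, r7, #29 → r5=0x0e
body[7] add  r3, r4, #24 → r3=0x24
epilogue: pop r5=0x93, sp=0xd4
epilogue: pop r4=0x56, sp=0xd5
epilogue: pop r0=0xb3, sp=0xd6
r0: callee-saved, written=True
r3: caller-saved, written=True
r7: callee-saved, written=False

SURVIVE = r0,r7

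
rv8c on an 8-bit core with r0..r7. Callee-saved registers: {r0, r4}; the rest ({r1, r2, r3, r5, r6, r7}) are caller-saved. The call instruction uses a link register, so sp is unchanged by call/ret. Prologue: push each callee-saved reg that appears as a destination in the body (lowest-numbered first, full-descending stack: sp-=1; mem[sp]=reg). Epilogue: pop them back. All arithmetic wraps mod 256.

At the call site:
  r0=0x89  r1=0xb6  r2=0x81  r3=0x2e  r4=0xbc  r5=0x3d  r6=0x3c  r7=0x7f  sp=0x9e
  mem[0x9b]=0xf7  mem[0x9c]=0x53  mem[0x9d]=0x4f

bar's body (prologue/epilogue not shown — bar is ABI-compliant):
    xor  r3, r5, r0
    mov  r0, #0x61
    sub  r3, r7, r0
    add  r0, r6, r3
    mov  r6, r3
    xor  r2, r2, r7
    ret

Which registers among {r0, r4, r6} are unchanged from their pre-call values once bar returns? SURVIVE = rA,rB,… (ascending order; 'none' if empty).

SURVIVE = r0,r4

prologue: push r0 -> mem[0x9d]=0x89, sp=0x9d
body[0] xor  r3, r5, r0 -> r3=0xb4
body[1] mov  r0, #0x61 -> r0=0x61
body[2] sub  r3, r7, r0 -> r3=0x1e
body[3] add  r0, r6, r3 -> r0=0x5a
body[4] mov  r6, r3 -> r6=0x1e
body[5] xor  r2, r2, r7 -> r2=0xfe
epilogue: pop r0=0x89, sp=0x9e
r0: callee-saved, written=True
r4: callee-saved, written=False
r6: caller-saved, written=True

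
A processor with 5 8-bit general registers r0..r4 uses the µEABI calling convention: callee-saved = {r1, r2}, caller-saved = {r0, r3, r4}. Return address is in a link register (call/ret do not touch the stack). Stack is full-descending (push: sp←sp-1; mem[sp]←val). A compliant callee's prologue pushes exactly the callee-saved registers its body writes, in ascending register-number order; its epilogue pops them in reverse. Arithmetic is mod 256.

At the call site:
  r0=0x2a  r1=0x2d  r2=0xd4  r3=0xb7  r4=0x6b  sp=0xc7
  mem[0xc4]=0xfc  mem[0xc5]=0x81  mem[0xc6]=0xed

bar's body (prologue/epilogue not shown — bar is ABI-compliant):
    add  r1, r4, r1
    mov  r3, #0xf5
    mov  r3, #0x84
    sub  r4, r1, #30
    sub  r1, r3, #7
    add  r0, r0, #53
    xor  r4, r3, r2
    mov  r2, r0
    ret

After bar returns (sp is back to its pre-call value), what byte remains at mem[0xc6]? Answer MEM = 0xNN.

prologue: push r1 -> mem[0xc6]=0x2d, sp=0xc6
prologue: push r2 -> mem[0xc5]=0xd4, sp=0xc5
body[0] add  r1, r4, r1 -> r1=0x98
body[1] mov  r3, #0xf5 -> r3=0xf5
body[2] mov  r3, #0x84 -> r3=0x84
body[3] sub  r4, r1, #30 -> r4=0x7a
body[4] sub  r1, r3, #7 -> r1=0x7d
body[5] add  r0, r0, #53 -> r0=0x5f
body[6] xor  r4, r3, r2 -> r4=0x50
body[7] mov  r2, r0 -> r2=0x5f
epilogue: pop r2=0xd4, sp=0xc6
epilogue: pop r1=0x2d, sp=0xc7
prologue pushed ['r1', 'r2'] at ['0xc6', '0xc5']

MEM = 0x2d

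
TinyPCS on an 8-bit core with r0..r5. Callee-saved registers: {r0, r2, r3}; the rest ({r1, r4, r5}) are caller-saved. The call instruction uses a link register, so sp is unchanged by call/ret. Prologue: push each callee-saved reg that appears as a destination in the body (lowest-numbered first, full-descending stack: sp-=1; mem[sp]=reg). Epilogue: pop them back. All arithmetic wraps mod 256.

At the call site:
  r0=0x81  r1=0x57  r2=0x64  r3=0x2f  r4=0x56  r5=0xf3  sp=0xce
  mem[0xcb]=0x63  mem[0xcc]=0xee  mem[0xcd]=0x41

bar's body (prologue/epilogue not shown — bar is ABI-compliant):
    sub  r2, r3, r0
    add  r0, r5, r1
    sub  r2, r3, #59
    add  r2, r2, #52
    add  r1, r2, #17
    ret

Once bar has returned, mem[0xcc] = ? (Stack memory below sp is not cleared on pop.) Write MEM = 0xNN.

MEM = 0x64

prologue: push r0 → mem[0xcd]=0x81, sp=0xcd
prologue: push r2 → mem[0xcc]=0x64, sp=0xcc
body[0] sub  r2, r3, r0 → r2=0xae
body[1] add  r0, r5, r1 → r0=0x4a
body[2] sub  r2, r3, #59 → r2=0xf4
body[3] add  r2, r2, #52 → r2=0x28
body[4] add  r1, r2, #17 → r1=0x39
epilogue: pop r2=0x64, sp=0xcd
epilogue: pop r0=0x81, sp=0xce
prologue pushed ['r0', 'r2'] at ['0xcd', '0xcc']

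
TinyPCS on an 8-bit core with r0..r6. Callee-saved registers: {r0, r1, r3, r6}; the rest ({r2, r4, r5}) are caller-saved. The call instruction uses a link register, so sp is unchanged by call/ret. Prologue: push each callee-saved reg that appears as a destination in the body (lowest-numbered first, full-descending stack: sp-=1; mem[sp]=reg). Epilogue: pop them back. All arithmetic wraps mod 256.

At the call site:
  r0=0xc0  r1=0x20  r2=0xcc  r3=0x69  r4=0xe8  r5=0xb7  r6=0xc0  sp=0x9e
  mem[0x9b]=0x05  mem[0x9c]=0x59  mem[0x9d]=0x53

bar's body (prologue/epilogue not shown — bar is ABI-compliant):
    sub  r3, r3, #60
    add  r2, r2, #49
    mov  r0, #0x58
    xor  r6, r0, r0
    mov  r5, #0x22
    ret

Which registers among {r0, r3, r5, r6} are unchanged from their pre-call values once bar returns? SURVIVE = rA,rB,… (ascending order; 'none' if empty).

prologue: push r0 → mem[0x9d]=0xc0, sp=0x9d
prologue: push r3 → mem[0x9c]=0x69, sp=0x9c
prologue: push r6 → mem[0x9b]=0xc0, sp=0x9b
body[0] sub  r3, r3, #60 → r3=0x2d
body[1] add  r2, r2, #49 → r2=0xfd
body[2] mov  r0, #0x58 → r0=0x58
body[3] xor  r6, r0, r0 → r6=0x00
body[4] mov  r5, #0x22 → r5=0x22
epilogue: pop r6=0xc0, sp=0x9c
epilogue: pop r3=0x69, sp=0x9d
epilogue: pop r0=0xc0, sp=0x9e
r0: callee-saved, written=True
r3: callee-saved, written=True
r5: caller-saved, written=True
r6: callee-saved, written=True

SURVIVE = r0,r3,r6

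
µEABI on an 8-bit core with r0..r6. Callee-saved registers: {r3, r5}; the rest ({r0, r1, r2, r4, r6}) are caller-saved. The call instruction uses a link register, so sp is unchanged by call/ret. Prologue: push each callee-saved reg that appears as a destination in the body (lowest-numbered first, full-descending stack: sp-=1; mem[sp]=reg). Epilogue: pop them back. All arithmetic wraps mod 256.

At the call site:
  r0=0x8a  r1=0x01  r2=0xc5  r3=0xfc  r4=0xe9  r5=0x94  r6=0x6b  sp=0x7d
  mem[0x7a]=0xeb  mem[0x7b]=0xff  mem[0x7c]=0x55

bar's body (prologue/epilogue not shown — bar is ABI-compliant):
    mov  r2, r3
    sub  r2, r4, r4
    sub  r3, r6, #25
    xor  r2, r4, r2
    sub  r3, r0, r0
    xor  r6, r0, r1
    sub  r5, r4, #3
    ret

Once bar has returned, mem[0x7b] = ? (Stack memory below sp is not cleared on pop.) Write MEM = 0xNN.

MEM = 0x94

prologue: push r3 -> mem[0x7c]=0xfc, sp=0x7c
prologue: push r5 -> mem[0x7b]=0x94, sp=0x7b
body[0] mov  r2, r3 -> r2=0xfc
body[1] sub  r2, r4, r4 -> r2=0x00
body[2] sub  r3, r6, #25 -> r3=0x52
body[3] xor  r2, r4, r2 -> r2=0xe9
body[4] sub  r3, r0, r0 -> r3=0x00
body[5] xor  r6, r0, r1 -> r6=0x8b
body[6] sub  r5, r4, #3 -> r5=0xe6
epilogue: pop r5=0x94, sp=0x7c
epilogue: pop r3=0xfc, sp=0x7d
prologue pushed ['r3', 'r5'] at ['0x7c', '0x7b']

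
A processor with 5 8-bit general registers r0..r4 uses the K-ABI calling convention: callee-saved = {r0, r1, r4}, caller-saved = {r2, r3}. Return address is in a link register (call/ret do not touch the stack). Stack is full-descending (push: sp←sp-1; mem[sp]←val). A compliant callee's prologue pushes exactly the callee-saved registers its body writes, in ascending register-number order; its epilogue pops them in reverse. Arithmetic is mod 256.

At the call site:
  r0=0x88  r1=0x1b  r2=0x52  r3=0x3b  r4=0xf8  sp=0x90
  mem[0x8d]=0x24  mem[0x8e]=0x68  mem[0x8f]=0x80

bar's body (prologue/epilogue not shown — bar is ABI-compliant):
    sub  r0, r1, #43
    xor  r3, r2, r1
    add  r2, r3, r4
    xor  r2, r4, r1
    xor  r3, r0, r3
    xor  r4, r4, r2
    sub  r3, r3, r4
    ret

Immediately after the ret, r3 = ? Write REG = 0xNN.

REG = 0x9e

prologue: push r0 → mem[0x8f]=0x88, sp=0x8f
prologue: push r4 → mem[0x8e]=0xf8, sp=0x8e
body[0] sub  r0, r1, #43 → r0=0xf0
body[1] xor  r3, r2, r1 → r3=0x49
body[2] add  r2, r3, r4 → r2=0x41
body[3] xor  r2, r4, r1 → r2=0xe3
body[4] xor  r3, r0, r3 → r3=0xb9
body[5] xor  r4, r4, r2 → r4=0x1b
body[6] sub  r3, r3, r4 → r3=0x9e
epilogue: pop r4=0xf8, sp=0x8f
epilogue: pop r0=0x88, sp=0x90
r3 is caller-saved → body value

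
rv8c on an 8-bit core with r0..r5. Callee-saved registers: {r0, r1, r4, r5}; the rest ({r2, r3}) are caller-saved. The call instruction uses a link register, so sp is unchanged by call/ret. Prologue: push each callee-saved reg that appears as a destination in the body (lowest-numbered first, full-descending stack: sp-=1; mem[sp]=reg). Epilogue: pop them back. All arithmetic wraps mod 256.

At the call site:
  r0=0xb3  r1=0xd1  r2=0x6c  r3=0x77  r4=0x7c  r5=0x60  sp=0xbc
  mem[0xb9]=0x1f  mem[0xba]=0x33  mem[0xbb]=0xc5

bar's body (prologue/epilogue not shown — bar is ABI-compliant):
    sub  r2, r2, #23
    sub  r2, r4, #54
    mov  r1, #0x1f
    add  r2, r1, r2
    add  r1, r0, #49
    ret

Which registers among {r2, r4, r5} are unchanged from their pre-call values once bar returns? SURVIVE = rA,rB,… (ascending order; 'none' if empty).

SURVIVE = r4,r5

prologue: push r1 -> mem[0xbb]=0xd1, sp=0xbb
body[0] sub  r2, r2, #23 -> r2=0x55
body[1] sub  r2, r4, #54 -> r2=0x46
body[2] mov  r1, #0x1f -> r1=0x1f
body[3] add  r2, r1, r2 -> r2=0x65
body[4] add  r1, r0, #49 -> r1=0xe4
epilogue: pop r1=0xd1, sp=0xbc
r2: caller-saved, written=True
r4: callee-saved, written=False
r5: callee-saved, written=False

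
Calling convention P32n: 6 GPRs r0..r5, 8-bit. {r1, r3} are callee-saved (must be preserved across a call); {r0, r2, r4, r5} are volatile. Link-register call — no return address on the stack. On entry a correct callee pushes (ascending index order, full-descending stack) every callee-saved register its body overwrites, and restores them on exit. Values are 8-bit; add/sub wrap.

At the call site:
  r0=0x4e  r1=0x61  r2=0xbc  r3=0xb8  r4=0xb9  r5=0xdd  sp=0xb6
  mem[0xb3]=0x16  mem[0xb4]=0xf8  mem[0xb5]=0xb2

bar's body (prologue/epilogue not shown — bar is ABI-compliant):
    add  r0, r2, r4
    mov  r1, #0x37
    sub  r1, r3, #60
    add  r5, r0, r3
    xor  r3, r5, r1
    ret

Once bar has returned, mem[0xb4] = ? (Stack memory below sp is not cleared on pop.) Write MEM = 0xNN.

prologue: push r1 → mem[0xb5]=0x61, sp=0xb5
prologue: push r3 → mem[0xb4]=0xb8, sp=0xb4
body[0] add  r0, r2, r4 → r0=0x75
body[1] mov  r1, #0x37 → r1=0x37
body[2] sub  r1, r3, #60 → r1=0x7c
body[3] add  r5, r0, r3 → r5=0x2d
body[4] xor  r3, r5, r1 → r3=0x51
epilogue: pop r3=0xb8, sp=0xb5
epilogue: pop r1=0x61, sp=0xb6
prologue pushed ['r1', 'r3'] at ['0xb5', '0xb4']

MEM = 0xb8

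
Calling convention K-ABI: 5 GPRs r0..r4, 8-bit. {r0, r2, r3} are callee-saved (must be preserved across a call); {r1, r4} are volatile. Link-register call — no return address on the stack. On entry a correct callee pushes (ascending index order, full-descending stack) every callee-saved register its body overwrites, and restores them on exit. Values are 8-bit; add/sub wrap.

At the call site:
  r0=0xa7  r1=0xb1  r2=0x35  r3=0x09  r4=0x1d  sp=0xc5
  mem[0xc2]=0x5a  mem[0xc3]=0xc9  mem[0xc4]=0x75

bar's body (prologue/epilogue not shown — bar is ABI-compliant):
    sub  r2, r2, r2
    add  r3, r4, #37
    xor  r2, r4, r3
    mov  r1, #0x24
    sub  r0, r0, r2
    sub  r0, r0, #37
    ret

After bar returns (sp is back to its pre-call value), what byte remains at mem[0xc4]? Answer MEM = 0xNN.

MEM = 0xa7

prologue: push r0 → mem[0xc4]=0xa7, sp=0xc4
prologue: push r2 → mem[0xc3]=0x35, sp=0xc3
prologue: push r3 → mem[0xc2]=0x09, sp=0xc2
body[0] sub  r2, r2, r2 → r2=0x00
body[1] add  r3, r4, #37 → r3=0x42
body[2] xor  r2, r4, r3 → r2=0x5f
body[3] mov  r1, #0x24 → r1=0x24
body[4] sub  r0, r0, r2 → r0=0x48
body[5] sub  r0, r0, #37 → r0=0x23
epilogue: pop r3=0x09, sp=0xc3
epilogue: pop r2=0x35, sp=0xc4
epilogue: pop r0=0xa7, sp=0xc5
prologue pushed ['r0', 'r2', 'r3'] at ['0xc4', '0xc3', '0xc2']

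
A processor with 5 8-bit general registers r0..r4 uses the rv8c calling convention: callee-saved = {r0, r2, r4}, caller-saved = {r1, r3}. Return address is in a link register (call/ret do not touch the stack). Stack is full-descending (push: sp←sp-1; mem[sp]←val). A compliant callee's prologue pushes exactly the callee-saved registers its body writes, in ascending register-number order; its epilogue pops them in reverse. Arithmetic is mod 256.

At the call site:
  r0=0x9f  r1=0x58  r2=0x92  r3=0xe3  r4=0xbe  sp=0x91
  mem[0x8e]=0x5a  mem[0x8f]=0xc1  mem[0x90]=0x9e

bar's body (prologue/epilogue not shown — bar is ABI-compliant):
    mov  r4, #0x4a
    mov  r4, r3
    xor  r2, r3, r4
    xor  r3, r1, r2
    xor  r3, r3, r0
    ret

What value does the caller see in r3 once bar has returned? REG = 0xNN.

prologue: push r2 -> mem[0x90]=0x92, sp=0x90
prologue: push r4 -> mem[0x8f]=0xbe, sp=0x8f
body[0] mov  r4, #0x4a -> r4=0x4a
body[1] mov  r4, r3 -> r4=0xe3
body[2] xor  r2, r3, r4 -> r2=0x00
body[3] xor  r3, r1, r2 -> r3=0x58
body[4] xor  r3, r3, r0 -> r3=0xc7
epilogue: pop r4=0xbe, sp=0x90
epilogue: pop r2=0x92, sp=0x91
r3 is caller-saved -> body value

REG = 0xc7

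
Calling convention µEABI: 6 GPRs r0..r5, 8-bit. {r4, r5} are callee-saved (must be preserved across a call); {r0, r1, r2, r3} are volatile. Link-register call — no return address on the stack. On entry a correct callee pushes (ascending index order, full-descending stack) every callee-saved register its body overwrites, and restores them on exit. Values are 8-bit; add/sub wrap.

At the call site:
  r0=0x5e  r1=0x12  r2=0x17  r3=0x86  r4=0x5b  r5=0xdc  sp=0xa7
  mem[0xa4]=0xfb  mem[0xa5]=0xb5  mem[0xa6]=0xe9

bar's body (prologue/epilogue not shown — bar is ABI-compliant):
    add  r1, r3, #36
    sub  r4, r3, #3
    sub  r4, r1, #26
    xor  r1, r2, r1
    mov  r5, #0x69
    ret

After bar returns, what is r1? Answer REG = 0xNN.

prologue: push r4 → mem[0xa6]=0x5b, sp=0xa6
prologue: push r5 → mem[0xa5]=0xdc, sp=0xa5
body[0] add  r1, r3, #36 → r1=0xaa
body[1] sub  r4, r3, #3 → r4=0x83
body[2] sub  r4, r1, #26 → r4=0x90
body[3] xor  r1, r2, r1 → r1=0xbd
body[4] mov  r5, #0x69 → r5=0x69
epilogue: pop r5=0xdc, sp=0xa6
epilogue: pop r4=0x5b, sp=0xa7
r1 is caller-saved → body value

REG = 0xbd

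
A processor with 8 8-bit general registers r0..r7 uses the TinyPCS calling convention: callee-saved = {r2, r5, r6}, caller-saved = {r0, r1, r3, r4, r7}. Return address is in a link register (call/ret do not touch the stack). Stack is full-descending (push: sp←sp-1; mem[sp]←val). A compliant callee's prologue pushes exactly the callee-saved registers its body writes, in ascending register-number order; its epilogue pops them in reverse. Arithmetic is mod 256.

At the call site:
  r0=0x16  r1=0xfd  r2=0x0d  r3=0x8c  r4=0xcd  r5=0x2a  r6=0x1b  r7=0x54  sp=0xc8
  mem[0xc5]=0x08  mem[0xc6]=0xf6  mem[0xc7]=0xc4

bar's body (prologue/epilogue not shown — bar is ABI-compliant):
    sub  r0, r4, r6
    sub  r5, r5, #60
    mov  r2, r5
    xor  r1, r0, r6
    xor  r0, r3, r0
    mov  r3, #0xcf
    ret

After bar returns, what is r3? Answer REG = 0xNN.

REG = 0xcf

prologue: push r2 -> mem[0xc7]=0x0d, sp=0xc7
prologue: push r5 -> mem[0xc6]=0x2a, sp=0xc6
body[0] sub  r0, r4, r6 -> r0=0xb2
body[1] sub  r5, r5, #60 -> r5=0xee
body[2] mov  r2, r5 -> r2=0xee
body[3] xor  r1, r0, r6 -> r1=0xa9
body[4] xor  r0, r3, r0 -> r0=0x3e
body[5] mov  r3, #0xcf -> r3=0xcf
epilogue: pop r5=0x2a, sp=0xc7
epilogue: pop r2=0x0d, sp=0xc8
r3 is caller-saved -> body value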